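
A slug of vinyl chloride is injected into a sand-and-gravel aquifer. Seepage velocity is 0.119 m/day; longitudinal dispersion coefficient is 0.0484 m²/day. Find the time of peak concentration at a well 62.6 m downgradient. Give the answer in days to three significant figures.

For the 1D instantaneous-source solution, setting ∂C/∂t = 0 at fixed x gives v²t² + 2Dt − x² = 0, so t = (√(D² + v²x²) − D)/v².
√(D² + v²x²) = √(0.0484² + 0.119² × 62.6²) = 7.450; v² = 0.014161.
t = (7.450 − 0.0484)/0.014161 = 523 days (vs. the pure-advection estimate x/v = 526 d).

523 days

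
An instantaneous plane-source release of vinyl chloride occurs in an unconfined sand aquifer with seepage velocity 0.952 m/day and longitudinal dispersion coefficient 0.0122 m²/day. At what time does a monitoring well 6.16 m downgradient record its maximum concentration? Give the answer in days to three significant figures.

For the 1D instantaneous-source solution, setting ∂C/∂t = 0 at fixed x gives v²t² + 2Dt − x² = 0, so t = (√(D² + v²x²) − D)/v².
√(D² + v²x²) = √(0.0122² + 0.952² × 6.16²) = 5.864; v² = 0.906304.
t = (5.864 − 0.0122)/0.906304 = 6.46 days (vs. the pure-advection estimate x/v = 6.47 d).

6.46 days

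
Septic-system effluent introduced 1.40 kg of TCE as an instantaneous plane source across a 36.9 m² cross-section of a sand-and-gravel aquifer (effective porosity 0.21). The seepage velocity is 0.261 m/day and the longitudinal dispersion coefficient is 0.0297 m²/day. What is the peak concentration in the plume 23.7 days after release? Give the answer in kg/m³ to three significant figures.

0.0607 kg/m³

The peak of an instantaneous 1D plume sits at x = vt; there the Gaussian factor is 1 and C_max = M/(n_e·A·√(4πDt)), where n_e·A is the pore area the mass is dissolved in.
√(4πDt) = √(4π × 0.0297 × 23.7) = 2.974 m, so C_max = 1.40/(0.21 × 36.9 × 2.974) = 0.0607 kg/m³.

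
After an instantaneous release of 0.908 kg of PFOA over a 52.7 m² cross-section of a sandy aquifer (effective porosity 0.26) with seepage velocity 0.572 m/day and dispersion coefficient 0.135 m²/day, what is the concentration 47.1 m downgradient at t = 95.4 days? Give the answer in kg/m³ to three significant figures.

For an instantaneous plane source, C(x,t) = M/(n_e·A·√(4πDt)) · exp(−(x−vt)²/(4Dt)), with n_e·A the pore (flow) area.
Plume center vt = 0.572 × 95.4 = 54.5688 m, so the well at 47.1 m is 7.4688 m upgradient of the peak.
√(4πDt) = 12.72 m, giving peak height M/(n_e·A·√(4πDt)) = 0.908/(0.26 × 52.7 × 12.72) = 0.005210 kg/m³.
(x−vt)²/(4Dt) = (-7.4688)²/(4 × 0.135 × 95.4) = 1.083; exp(−1.083) = 0.3386.
C = 0.005210 × 0.3386 = 0.00176 kg/m³.

0.00176 kg/m³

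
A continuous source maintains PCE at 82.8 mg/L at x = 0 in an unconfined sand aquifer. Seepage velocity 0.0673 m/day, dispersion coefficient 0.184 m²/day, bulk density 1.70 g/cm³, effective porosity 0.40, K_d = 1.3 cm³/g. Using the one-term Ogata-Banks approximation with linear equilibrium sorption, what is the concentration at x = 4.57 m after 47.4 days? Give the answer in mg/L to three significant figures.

Retardation factor R = 1 + ρ_b·K_d/n = 1 + 1.70 × 1.3/0.40 = 6.525.
Sorption retards both mechanisms: v_R = v/R = 0.01031 m/day, D_R = D/R = 0.02820 m²/day.
v_R·t = 0.01031 × 47.4 = 0.488694 m; 2√(D_R t) = 2.312 m; argument = (4.57 − 0.488694)/2.312 = 1.765.
C = C₀ × ½·erfc(1.765) = 82.8 × 0.006279 = 0.520 mg/L.

0.520 mg/L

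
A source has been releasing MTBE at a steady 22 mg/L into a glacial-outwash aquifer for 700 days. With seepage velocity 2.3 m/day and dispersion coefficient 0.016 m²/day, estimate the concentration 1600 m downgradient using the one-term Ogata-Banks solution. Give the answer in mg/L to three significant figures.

For a continuous step input, C/C₀ ≈ ½·erfc((x−vt)/(2√(Dt))).
vt = 2.3 × 700 = 1610 m and 2√(Dt) = 2√(0.016 × 700) = 6.693 m.
Argument (x−vt)/(2√(Dt)) = (1600 − 1610)/6.693 = -1.494; ½·erfc(-1.494) = 0.9827.
C = 22 × 0.9827 = 21.6 mg/L.

21.6 mg/L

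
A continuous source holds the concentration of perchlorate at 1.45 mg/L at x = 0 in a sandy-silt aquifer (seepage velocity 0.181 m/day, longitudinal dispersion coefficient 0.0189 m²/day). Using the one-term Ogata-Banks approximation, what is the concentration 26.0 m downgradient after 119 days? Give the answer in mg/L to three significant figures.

0.0257 mg/L

For a continuous step input, C/C₀ ≈ ½·erfc((x−vt)/(2√(Dt))).
vt = 0.181 × 119 = 21.539 m and 2√(Dt) = 2√(0.0189 × 119) = 2.999 m.
Argument (x−vt)/(2√(Dt)) = (26.0 − 21.539)/2.999 = 1.487; ½·erfc(1.487) = 0.01774.
C = 1.45 × 0.01774 = 0.0257 mg/L.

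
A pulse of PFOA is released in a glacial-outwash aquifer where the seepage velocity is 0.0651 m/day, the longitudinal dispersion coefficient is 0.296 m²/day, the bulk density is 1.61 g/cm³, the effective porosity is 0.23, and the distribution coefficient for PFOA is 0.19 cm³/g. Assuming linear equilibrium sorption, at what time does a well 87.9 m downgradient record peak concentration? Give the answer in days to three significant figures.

2990 days

Retardation factor R = 1 + ρ_b·K_d/n = 1 + 1.61 × 0.19/0.23 = 2.330.
Sorption retards both mechanisms: v_R = v/R = 0.02794 m/day, D_R = D/R = 0.1270 m²/day.
Peak time from v_R²t² + 2D_R t − x² = 0: t = (√(D_R² + v_R²x²) − D_R)/v_R².
√(D_R² + v_R²x²) = √(0.1270² + 0.02794² × 87.9²) = 2.459; v_R² = 0.0007806.
t = (2.459 − 0.1270)/0.0007806 = 2990 days.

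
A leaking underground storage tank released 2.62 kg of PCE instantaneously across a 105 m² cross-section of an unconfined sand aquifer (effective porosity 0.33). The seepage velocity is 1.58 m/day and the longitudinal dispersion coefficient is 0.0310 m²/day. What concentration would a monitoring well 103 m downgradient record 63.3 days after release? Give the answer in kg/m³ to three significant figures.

0.00489 kg/m³

For an instantaneous plane source, C(x,t) = M/(n_e·A·√(4πDt)) · exp(−(x−vt)²/(4Dt)), with n_e·A the pore (flow) area.
Plume center vt = 1.58 × 63.3 = 100.014 m, so the well at 103 m is 2.986 m downgradient of the peak.
√(4πDt) = 4.966 m, giving peak height M/(n_e·A·√(4πDt)) = 2.62/(0.33 × 105 × 4.966) = 0.01523 kg/m³.
(x−vt)²/(4Dt) = (2.986)²/(4 × 0.0310 × 63.3) = 1.136; exp(−1.136) = 0.3211.
C = 0.01523 × 0.3211 = 0.00489 kg/m³.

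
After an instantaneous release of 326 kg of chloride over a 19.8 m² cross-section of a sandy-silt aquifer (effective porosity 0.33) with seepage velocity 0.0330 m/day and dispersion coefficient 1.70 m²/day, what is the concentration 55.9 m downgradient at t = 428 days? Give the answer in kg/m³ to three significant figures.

For an instantaneous plane source, C(x,t) = M/(n_e·A·√(4πDt)) · exp(−(x−vt)²/(4Dt)), with n_e·A the pore (flow) area.
Plume center vt = 0.0330 × 428 = 14.124 m, so the well at 55.9 m is 41.776 m downgradient of the peak.
√(4πDt) = 95.62 m, giving peak height M/(n_e·A·√(4πDt)) = 326/(0.33 × 19.8 × 95.62) = 0.5218 kg/m³.
(x−vt)²/(4Dt) = (41.776)²/(4 × 1.70 × 428) = 0.5997; exp(−0.5997) = 0.5490.
C = 0.5218 × 0.5490 = 0.286 kg/m³.

0.286 kg/m³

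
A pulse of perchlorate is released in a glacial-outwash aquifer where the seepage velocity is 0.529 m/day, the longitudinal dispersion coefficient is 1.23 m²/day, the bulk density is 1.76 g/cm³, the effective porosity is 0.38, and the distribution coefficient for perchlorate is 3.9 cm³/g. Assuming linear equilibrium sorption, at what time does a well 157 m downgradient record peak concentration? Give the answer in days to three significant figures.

Retardation factor R = 1 + ρ_b·K_d/n = 1 + 1.76 × 3.9/0.38 = 19.06.
Sorption retards both mechanisms: v_R = v/R = 0.02775 m/day, D_R = D/R = 0.06453 m²/day.
Peak time from v_R²t² + 2D_R t − x² = 0: t = (√(D_R² + v_R²x²) − D_R)/v_R².
√(D_R² + v_R²x²) = √(0.06453² + 0.02775² × 157²) = 4.357; v_R² = 0.0007701.
t = (4.357 − 0.06453)/0.0007701 = 5570 days.

5570 days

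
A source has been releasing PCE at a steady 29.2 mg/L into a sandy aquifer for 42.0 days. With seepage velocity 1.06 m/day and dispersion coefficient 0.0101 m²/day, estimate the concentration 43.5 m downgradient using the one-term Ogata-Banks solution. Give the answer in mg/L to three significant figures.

For a continuous step input, C/C₀ ≈ ½·erfc((x−vt)/(2√(Dt))).
vt = 1.06 × 42.0 = 44.52 m and 2√(Dt) = 2√(0.0101 × 42.0) = 1.303 m.
Argument (x−vt)/(2√(Dt)) = (43.5 − 44.52)/1.303 = -0.7828; ½·erfc(-0.7828) = 0.8659.
C = 29.2 × 0.8659 = 25.3 mg/L.

25.3 mg/L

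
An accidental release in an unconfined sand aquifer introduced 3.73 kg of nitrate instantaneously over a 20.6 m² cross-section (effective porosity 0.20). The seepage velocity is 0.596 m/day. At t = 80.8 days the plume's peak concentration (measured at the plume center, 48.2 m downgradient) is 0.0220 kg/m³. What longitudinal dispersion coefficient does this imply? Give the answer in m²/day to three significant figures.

At the plume center C_max = M/(n_e·A·√(4πDt)), so D = M²/(4πt·(n_e·A·C_max)²).
n_e·A·C_max = 0.20 × 20.6 × 0.0220 = 0.09064 kg/m.
D = 3.73²/(4π × 80.8 × 0.09064²) = 1.67 m²/day.

1.67 m²/day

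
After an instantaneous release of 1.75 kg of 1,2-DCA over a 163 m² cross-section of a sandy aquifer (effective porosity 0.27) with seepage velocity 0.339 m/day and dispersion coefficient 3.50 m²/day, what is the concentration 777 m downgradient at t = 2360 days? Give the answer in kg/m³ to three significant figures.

For an instantaneous plane source, C(x,t) = M/(n_e·A·√(4πDt)) · exp(−(x−vt)²/(4Dt)), with n_e·A the pore (flow) area.
Plume center vt = 0.339 × 2360 = 800.04 m, so the well at 777 m is 23.04 m upgradient of the peak.
√(4πDt) = 322.2 m, giving peak height M/(n_e·A·√(4πDt)) = 1.75/(0.27 × 163 × 322.2) = 0.0001234 kg/m³.
(x−vt)²/(4Dt) = (-23.04)²/(4 × 3.50 × 2360) = 0.01607; exp(−0.01607) = 0.9841.
C = 0.0001234 × 0.9841 = 0.000121 kg/m³.

0.000121 kg/m³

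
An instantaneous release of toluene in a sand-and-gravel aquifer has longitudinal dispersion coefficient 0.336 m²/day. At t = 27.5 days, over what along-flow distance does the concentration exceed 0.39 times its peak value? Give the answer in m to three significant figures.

11.8 m

The plume is Gaussian with σ = √(2Dt) = √(2 × 0.336 × 27.5) = 4.299 m.
C/C_peak = exp(−Δx²/(2σ²)) = 0.39 ⇒ Δx = σ·√(−2 ln 0.39) = 4.299 × 1.372 = 5.898 m.
Width = 2Δx = 11.8 m.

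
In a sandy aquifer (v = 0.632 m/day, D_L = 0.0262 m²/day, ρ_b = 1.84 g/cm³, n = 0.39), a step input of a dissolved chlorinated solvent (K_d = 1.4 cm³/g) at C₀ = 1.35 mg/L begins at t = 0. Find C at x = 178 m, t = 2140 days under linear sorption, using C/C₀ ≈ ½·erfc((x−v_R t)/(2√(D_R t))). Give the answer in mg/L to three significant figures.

Retardation factor R = 1 + ρ_b·K_d/n = 1 + 1.84 × 1.4/0.39 = 7.605.
Sorption retards both mechanisms: v_R = v/R = 0.08310 m/day, D_R = D/R = 0.003445 m²/day.
v_R·t = 0.08310 × 2140 = 177.834 m; 2√(D_R t) = 5.430 m; argument = (178 − 177.834)/5.430 = 0.03057.
C = C₀ × ½·erfc(0.03057) = 1.35 × 0.4828 = 0.652 mg/L.

0.652 mg/L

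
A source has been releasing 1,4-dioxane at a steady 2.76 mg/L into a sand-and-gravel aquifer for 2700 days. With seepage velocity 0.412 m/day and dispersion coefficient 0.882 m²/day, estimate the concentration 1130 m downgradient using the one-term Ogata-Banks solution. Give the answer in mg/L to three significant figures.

For a continuous step input, C/C₀ ≈ ½·erfc((x−vt)/(2√(Dt))).
vt = 0.412 × 2700 = 1112.4 m and 2√(Dt) = 2√(0.882 × 2700) = 97.60 m.
Argument (x−vt)/(2√(Dt)) = (1130 − 1112.4)/97.60 = 0.1803; ½·erfc(0.1803) = 0.3994.
C = 2.76 × 0.3994 = 1.10 mg/L.

1.10 mg/L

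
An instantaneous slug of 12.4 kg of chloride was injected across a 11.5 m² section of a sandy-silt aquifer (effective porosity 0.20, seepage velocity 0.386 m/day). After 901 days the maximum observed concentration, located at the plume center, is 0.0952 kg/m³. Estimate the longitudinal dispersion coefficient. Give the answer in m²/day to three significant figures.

At the plume center C_max = M/(n_e·A·√(4πDt)), so D = M²/(4πt·(n_e·A·C_max)²).
n_e·A·C_max = 0.20 × 11.5 × 0.0952 = 0.2190 kg/m.
D = 12.4²/(4π × 901 × 0.2190²) = 0.283 m²/day.

0.283 m²/day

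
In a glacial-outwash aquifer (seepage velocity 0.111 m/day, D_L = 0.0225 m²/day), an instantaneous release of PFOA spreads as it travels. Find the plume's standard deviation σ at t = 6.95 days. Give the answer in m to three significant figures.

0.559 m

Dispersive spreading gives a Gaussian with σ² = 2Dt; advection only shifts the center.
σ = √(2 × 0.0225 × 6.95) = 0.559 m.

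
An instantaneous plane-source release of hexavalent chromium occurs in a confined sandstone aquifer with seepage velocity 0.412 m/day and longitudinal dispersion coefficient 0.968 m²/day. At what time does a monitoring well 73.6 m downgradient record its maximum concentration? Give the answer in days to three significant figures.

173 days

For the 1D instantaneous-source solution, setting ∂C/∂t = 0 at fixed x gives v²t² + 2Dt − x² = 0, so t = (√(D² + v²x²) − D)/v².
√(D² + v²x²) = √(0.968² + 0.412² × 73.6²) = 30.34; v² = 0.169744.
t = (30.34 − 0.968)/0.169744 = 173 days (vs. the pure-advection estimate x/v = 179 d).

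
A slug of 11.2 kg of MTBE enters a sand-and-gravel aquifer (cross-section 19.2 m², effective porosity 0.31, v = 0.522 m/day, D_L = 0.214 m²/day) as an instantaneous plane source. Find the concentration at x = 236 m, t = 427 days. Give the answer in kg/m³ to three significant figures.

For an instantaneous plane source, C(x,t) = M/(n_e·A·√(4πDt)) · exp(−(x−vt)²/(4Dt)), with n_e·A the pore (flow) area.
Plume center vt = 0.522 × 427 = 222.894 m, so the well at 236 m is 13.106 m downgradient of the peak.
√(4πDt) = 33.89 m, giving peak height M/(n_e·A·√(4πDt)) = 11.2/(0.31 × 19.2 × 33.89) = 0.05552 kg/m³.
(x−vt)²/(4Dt) = (13.106)²/(4 × 0.214 × 427) = 0.4699; exp(−0.4699) = 0.6251.
C = 0.05552 × 0.6251 = 0.0347 kg/m³.

0.0347 kg/m³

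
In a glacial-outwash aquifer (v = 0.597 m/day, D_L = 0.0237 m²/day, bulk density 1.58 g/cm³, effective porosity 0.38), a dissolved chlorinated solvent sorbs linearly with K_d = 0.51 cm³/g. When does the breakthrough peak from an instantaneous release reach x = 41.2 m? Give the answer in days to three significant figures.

215 days

Retardation factor R = 1 + ρ_b·K_d/n = 1 + 1.58 × 0.51/0.38 = 3.121.
Sorption retards both mechanisms: v_R = v/R = 0.1913 m/day, D_R = D/R = 0.007594 m²/day.
Peak time from v_R²t² + 2D_R t − x² = 0: t = (√(D_R² + v_R²x²) − D_R)/v_R².
√(D_R² + v_R²x²) = √(0.007594² + 0.1913² × 41.2²) = 7.882; v_R² = 0.03660.
t = (7.882 − 0.007594)/0.03660 = 215 days.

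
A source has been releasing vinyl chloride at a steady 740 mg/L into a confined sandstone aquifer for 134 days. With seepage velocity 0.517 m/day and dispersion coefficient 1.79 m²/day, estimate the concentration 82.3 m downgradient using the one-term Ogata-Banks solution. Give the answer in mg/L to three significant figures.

204 mg/L

For a continuous step input, C/C₀ ≈ ½·erfc((x−vt)/(2√(Dt))).
vt = 0.517 × 134 = 69.278 m and 2√(Dt) = 2√(1.79 × 134) = 30.97 m.
Argument (x−vt)/(2√(Dt)) = (82.3 − 69.278)/30.97 = 0.4205; ½·erfc(0.4205) = 0.2760.
C = 740 × 0.2760 = 204 mg/L.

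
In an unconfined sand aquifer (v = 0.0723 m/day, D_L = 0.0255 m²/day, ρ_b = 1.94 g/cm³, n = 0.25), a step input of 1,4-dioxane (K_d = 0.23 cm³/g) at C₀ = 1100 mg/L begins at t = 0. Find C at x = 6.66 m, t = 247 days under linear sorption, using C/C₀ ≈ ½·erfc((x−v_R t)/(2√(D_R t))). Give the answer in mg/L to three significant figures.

Retardation factor R = 1 + ρ_b·K_d/n = 1 + 1.94 × 0.23/0.25 = 2.785.
Sorption retards both mechanisms: v_R = v/R = 0.02596 m/day, D_R = D/R = 0.009156 m²/day.
v_R·t = 0.02596 × 247 = 6.41212 m; 2√(D_R t) = 3.008 m; argument = (6.66 − 6.41212)/3.008 = 0.08241.
C = C₀ × ½·erfc(0.08241) = 1100 × 0.4536 = 499 mg/L.

499 mg/L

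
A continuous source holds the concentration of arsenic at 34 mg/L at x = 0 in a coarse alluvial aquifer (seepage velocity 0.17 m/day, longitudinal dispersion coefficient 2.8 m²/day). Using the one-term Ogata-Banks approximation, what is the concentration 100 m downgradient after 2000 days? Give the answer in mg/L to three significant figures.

For a continuous step input, C/C₀ ≈ ½·erfc((x−vt)/(2√(Dt))).
vt = 0.17 × 2000 = 340 m and 2√(Dt) = 2√(2.8 × 2000) = 149.7 m.
Argument (x−vt)/(2√(Dt)) = (100 − 340)/149.7 = -1.603; ½·erfc(-1.603) = 0.9883.
C = 34 × 0.9883 = 33.6 mg/L.

33.6 mg/L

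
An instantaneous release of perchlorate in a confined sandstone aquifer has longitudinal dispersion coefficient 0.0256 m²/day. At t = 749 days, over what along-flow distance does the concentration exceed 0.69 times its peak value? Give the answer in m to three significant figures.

The plume is Gaussian with σ = √(2Dt) = √(2 × 0.0256 × 749) = 6.193 m.
C/C_peak = exp(−Δx²/(2σ²)) = 0.69 ⇒ Δx = σ·√(−2 ln 0.69) = 6.193 × 0.8615 = 5.335 m.
Width = 2Δx = 10.7 m.

10.7 m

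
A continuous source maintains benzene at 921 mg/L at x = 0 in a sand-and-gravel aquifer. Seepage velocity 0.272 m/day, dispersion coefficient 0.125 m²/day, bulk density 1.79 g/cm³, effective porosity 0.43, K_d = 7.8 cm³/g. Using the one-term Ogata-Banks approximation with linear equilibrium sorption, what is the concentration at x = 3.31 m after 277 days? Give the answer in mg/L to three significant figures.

Retardation factor R = 1 + ρ_b·K_d/n = 1 + 1.79 × 7.8/0.43 = 33.47.
Sorption retards both mechanisms: v_R = v/R = 0.008127 m/day, D_R = D/R = 0.003735 m²/day.
v_R·t = 0.008127 × 277 = 2.251179 m; 2√(D_R t) = 2.034 m; argument = (3.31 − 2.251179)/2.034 = 0.5206.
C = C₀ × ½·erfc(0.5206) = 921 × 0.2308 = 213 mg/L.

213 mg/L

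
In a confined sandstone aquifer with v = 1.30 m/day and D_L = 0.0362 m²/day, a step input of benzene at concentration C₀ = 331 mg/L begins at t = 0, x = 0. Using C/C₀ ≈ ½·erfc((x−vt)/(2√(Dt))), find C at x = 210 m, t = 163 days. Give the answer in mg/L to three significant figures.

For a continuous step input, C/C₀ ≈ ½·erfc((x−vt)/(2√(Dt))).
vt = 1.30 × 163 = 211.9 m and 2√(Dt) = 2√(0.0362 × 163) = 4.858 m.
Argument (x−vt)/(2√(Dt)) = (210 − 211.9)/4.858 = -0.3911; ½·erfc(-0.3911) = 0.7099.
C = 331 × 0.7099 = 235 mg/L.

235 mg/L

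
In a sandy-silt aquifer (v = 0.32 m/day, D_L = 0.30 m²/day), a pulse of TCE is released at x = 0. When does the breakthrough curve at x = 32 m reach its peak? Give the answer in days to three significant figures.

97.1 days

For the 1D instantaneous-source solution, setting ∂C/∂t = 0 at fixed x gives v²t² + 2Dt − x² = 0, so t = (√(D² + v²x²) − D)/v².
√(D² + v²x²) = √(0.30² + 0.32² × 32²) = 10.24; v² = 0.1024.
t = (10.24 − 0.30)/0.1024 = 97.1 days (vs. the pure-advection estimate x/v = 100 d).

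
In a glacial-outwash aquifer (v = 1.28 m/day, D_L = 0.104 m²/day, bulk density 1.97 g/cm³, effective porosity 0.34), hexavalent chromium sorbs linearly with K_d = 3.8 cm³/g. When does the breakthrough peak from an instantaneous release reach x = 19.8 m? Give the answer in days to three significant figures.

Retardation factor R = 1 + ρ_b·K_d/n = 1 + 1.97 × 3.8/0.34 = 23.02.
Sorption retards both mechanisms: v_R = v/R = 0.05560 m/day, D_R = D/R = 0.004518 m²/day.
Peak time from v_R²t² + 2D_R t − x² = 0: t = (√(D_R² + v_R²x²) − D_R)/v_R².
√(D_R² + v_R²x²) = √(0.004518² + 0.05560² × 19.8²) = 1.101; v_R² = 0.003091.
t = (1.101 − 0.004518)/0.003091 = 355 days.

355 days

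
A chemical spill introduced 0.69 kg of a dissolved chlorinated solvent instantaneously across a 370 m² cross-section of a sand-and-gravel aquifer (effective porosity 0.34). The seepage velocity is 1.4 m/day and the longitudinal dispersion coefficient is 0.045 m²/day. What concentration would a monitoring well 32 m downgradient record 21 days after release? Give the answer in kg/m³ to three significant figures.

For an instantaneous plane source, C(x,t) = M/(n_e·A·√(4πDt)) · exp(−(x−vt)²/(4Dt)), with n_e·A the pore (flow) area.
Plume center vt = 1.4 × 21 = 29.4 m, so the well at 32 m is 2.6 m downgradient of the peak.
√(4πDt) = 3.446 m, giving peak height M/(n_e·A·√(4πDt)) = 0.69/(0.34 × 370 × 3.446) = 0.001592 kg/m³.
(x−vt)²/(4Dt) = (2.6)²/(4 × 0.045 × 21) = 1.788; exp(−1.788) = 0.1673.
C = 0.001592 × 0.1673 = 0.000266 kg/m³.

0.000266 kg/m³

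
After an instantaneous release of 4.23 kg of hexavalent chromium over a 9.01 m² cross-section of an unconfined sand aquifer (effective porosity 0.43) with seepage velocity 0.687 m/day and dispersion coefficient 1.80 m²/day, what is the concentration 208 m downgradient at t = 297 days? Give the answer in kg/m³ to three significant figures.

0.0132 kg/m³

For an instantaneous plane source, C(x,t) = M/(n_e·A·√(4πDt)) · exp(−(x−vt)²/(4Dt)), with n_e·A the pore (flow) area.
Plume center vt = 0.687 × 297 = 204.039 m, so the well at 208 m is 3.961 m downgradient of the peak.
√(4πDt) = 81.96 m, giving peak height M/(n_e·A·√(4πDt)) = 4.23/(0.43 × 9.01 × 81.96) = 0.01332 kg/m³.
(x−vt)²/(4Dt) = (3.961)²/(4 × 1.80 × 297) = 0.007337; exp(−0.007337) = 0.9927.
C = 0.01332 × 0.9927 = 0.0132 kg/m³.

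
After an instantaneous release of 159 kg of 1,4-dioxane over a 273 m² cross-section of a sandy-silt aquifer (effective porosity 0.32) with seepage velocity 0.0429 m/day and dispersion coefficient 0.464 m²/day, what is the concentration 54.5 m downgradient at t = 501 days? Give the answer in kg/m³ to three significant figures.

0.0104 kg/m³

For an instantaneous plane source, C(x,t) = M/(n_e·A·√(4πDt)) · exp(−(x−vt)²/(4Dt)), with n_e·A the pore (flow) area.
Plume center vt = 0.0429 × 501 = 21.4929 m, so the well at 54.5 m is 33.0071 m downgradient of the peak.
√(4πDt) = 54.05 m, giving peak height M/(n_e·A·√(4πDt)) = 159/(0.32 × 273 × 54.05) = 0.03367 kg/m³.
(x−vt)²/(4Dt) = (33.0071)²/(4 × 0.464 × 501) = 1.172; exp(−1.172) = 0.3097.
C = 0.03367 × 0.3097 = 0.0104 kg/m³.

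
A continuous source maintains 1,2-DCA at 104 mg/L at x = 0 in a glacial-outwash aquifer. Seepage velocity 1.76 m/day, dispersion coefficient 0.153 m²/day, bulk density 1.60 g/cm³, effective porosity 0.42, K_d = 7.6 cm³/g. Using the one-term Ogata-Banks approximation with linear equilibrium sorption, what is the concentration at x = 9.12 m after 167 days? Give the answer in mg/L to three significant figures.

73.0 mg/L

Retardation factor R = 1 + ρ_b·K_d/n = 1 + 1.60 × 7.6/0.42 = 29.95.
Sorption retards both mechanisms: v_R = v/R = 0.05876 m/day, D_R = D/R = 0.005109 m²/day.
v_R·t = 0.05876 × 167 = 9.81292 m; 2√(D_R t) = 1.847 m; argument = (9.12 − 9.81292)/1.847 = -0.3752.
C = C₀ × ½·erfc(-0.3752) = 104 × 0.7022 = 73.0 mg/L.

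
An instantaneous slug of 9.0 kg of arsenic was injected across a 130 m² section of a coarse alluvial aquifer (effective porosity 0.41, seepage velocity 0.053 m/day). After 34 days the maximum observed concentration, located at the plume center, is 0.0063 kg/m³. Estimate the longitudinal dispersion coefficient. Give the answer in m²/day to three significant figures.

1.68 m²/day

At the plume center C_max = M/(n_e·A·√(4πDt)), so D = M²/(4πt·(n_e·A·C_max)²).
n_e·A·C_max = 0.41 × 130 × 0.0063 = 0.3358 kg/m.
D = 9.0²/(4π × 34 × 0.3358²) = 1.68 m²/day.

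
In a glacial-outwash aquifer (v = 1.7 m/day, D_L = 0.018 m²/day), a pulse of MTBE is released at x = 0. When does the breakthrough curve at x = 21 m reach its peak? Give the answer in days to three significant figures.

For the 1D instantaneous-source solution, setting ∂C/∂t = 0 at fixed x gives v²t² + 2Dt − x² = 0, so t = (√(D² + v²x²) − D)/v².
√(D² + v²x²) = √(0.018² + 1.7² × 21²) = 35.70; v² = 2.89.
t = (35.70 − 0.018)/2.89 = 12.3 days (vs. the pure-advection estimate x/v = 12.4 d).

12.3 days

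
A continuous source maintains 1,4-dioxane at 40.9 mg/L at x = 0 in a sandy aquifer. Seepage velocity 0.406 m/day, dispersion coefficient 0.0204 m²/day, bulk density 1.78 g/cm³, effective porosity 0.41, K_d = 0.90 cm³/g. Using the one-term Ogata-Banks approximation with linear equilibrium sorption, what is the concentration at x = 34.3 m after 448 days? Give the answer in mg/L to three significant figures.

37.8 mg/L

Retardation factor R = 1 + ρ_b·K_d/n = 1 + 1.78 × 0.90/0.41 = 4.907.
Sorption retards both mechanisms: v_R = v/R = 0.08274 m/day, D_R = D/R = 0.004157 m²/day.
v_R·t = 0.08274 × 448 = 37.06752 m; 2√(D_R t) = 2.729 m; argument = (34.3 − 37.06752)/2.729 = -1.014.
C = C₀ × ½·erfc(-1.014) = 40.9 × 0.9242 = 37.8 mg/L.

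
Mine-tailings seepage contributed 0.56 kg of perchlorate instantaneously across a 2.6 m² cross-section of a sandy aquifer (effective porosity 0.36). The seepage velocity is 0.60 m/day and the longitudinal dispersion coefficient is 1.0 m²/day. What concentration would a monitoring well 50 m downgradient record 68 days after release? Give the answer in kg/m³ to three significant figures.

0.0150 kg/m³

For an instantaneous plane source, C(x,t) = M/(n_e·A·√(4πDt)) · exp(−(x−vt)²/(4Dt)), with n_e·A the pore (flow) area.
Plume center vt = 0.60 × 68 = 40.8 m, so the well at 50 m is 9.2 m downgradient of the peak.
√(4πDt) = 29.23 m, giving peak height M/(n_e·A·√(4πDt)) = 0.56/(0.36 × 2.6 × 29.23) = 0.02047 kg/m³.
(x−vt)²/(4Dt) = (9.2)²/(4 × 1.0 × 68) = 0.3112; exp(−0.3112) = 0.7326.
C = 0.02047 × 0.7326 = 0.0150 kg/m³.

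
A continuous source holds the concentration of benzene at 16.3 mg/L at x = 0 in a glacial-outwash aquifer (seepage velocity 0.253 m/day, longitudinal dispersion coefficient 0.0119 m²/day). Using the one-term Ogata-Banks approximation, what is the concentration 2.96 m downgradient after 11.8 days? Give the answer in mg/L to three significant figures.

For a continuous step input, C/C₀ ≈ ½·erfc((x−vt)/(2√(Dt))).
vt = 0.253 × 11.8 = 2.9854 m and 2√(Dt) = 2√(0.0119 × 11.8) = 0.7495 m.
Argument (x−vt)/(2√(Dt)) = (2.96 − 2.9854)/0.7495 = -0.03389; ½·erfc(-0.03389) = 0.5191.
C = 16.3 × 0.5191 = 8.46 mg/L.

8.46 mg/L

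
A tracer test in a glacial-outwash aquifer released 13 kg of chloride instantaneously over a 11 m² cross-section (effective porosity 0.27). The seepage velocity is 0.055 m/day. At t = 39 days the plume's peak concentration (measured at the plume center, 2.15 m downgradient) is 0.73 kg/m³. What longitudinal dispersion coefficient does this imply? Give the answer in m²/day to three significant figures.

At the plume center C_max = M/(n_e·A·√(4πDt)), so D = M²/(4πt·(n_e·A·C_max)²).
n_e·A·C_max = 0.27 × 11 × 0.73 = 2.168 kg/m.
D = 13²/(4π × 39 × 2.168²) = 0.0734 m²/day.

0.0734 m²/day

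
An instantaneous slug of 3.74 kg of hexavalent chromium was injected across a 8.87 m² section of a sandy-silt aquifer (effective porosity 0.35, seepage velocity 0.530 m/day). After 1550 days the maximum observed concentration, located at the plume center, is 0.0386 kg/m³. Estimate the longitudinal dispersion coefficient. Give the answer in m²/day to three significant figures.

At the plume center C_max = M/(n_e·A·√(4πDt)), so D = M²/(4πt·(n_e·A·C_max)²).
n_e·A·C_max = 0.35 × 8.87 × 0.0386 = 0.1198 kg/m.
D = 3.74²/(4π × 1550 × 0.1198²) = 0.0500 m²/day.

0.0500 m²/day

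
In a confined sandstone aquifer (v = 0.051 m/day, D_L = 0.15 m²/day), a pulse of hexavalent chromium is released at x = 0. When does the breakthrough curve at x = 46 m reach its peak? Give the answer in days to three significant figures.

846 days

For the 1D instantaneous-source solution, setting ∂C/∂t = 0 at fixed x gives v²t² + 2Dt − x² = 0, so t = (√(D² + v²x²) − D)/v².
√(D² + v²x²) = √(0.15² + 0.051² × 46²) = 2.351; v² = 0.002601.
t = (2.351 − 0.15)/0.002601 = 846 days (vs. the pure-advection estimate x/v = 902 d).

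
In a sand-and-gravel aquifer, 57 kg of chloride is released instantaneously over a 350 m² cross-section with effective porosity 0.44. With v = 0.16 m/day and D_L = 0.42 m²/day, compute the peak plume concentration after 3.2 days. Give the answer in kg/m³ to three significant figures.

The peak of an instantaneous 1D plume sits at x = vt; there the Gaussian factor is 1 and C_max = M/(n_e·A·√(4πDt)), where n_e·A is the pore area the mass is dissolved in.
√(4πDt) = √(4π × 0.42 × 3.2) = 4.110 m, so C_max = 57/(0.44 × 350 × 4.110) = 0.0901 kg/m³.

0.0901 kg/m³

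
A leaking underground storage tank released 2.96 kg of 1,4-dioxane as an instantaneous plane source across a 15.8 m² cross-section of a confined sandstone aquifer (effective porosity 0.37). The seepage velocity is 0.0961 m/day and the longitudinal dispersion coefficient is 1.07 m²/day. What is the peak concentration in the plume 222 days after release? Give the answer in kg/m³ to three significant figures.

The peak of an instantaneous 1D plume sits at x = vt; there the Gaussian factor is 1 and C_max = M/(n_e·A·√(4πDt)), where n_e·A is the pore area the mass is dissolved in.
√(4πDt) = √(4π × 1.07 × 222) = 54.64 m, so C_max = 2.96/(0.37 × 15.8 × 54.64) = 0.00927 kg/m³.

0.00927 kg/m³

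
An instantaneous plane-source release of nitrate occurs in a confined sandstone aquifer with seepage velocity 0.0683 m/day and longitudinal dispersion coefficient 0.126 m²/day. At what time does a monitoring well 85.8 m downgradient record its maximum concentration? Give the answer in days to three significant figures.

1230 days

For the 1D instantaneous-source solution, setting ∂C/∂t = 0 at fixed x gives v²t² + 2Dt − x² = 0, so t = (√(D² + v²x²) − D)/v².
√(D² + v²x²) = √(0.126² + 0.0683² × 85.8²) = 5.861; v² = 0.00466489.
t = (5.861 − 0.126)/0.00466489 = 1230 days (vs. the pure-advection estimate x/v = 1260 d).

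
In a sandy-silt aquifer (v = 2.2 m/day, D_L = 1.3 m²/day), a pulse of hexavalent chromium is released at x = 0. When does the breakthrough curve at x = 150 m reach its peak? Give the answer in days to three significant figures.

67.9 days

For the 1D instantaneous-source solution, setting ∂C/∂t = 0 at fixed x gives v²t² + 2Dt − x² = 0, so t = (√(D² + v²x²) − D)/v².
√(D² + v²x²) = √(1.3² + 2.2² × 150²) = 330.0; v² = 4.84.
t = (330.0 − 1.3)/4.84 = 67.9 days (vs. the pure-advection estimate x/v = 68.2 d).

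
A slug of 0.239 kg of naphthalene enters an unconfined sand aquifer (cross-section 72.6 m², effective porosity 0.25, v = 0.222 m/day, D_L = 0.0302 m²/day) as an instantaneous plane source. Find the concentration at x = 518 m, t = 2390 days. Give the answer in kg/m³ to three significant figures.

For an instantaneous plane source, C(x,t) = M/(n_e·A·√(4πDt)) · exp(−(x−vt)²/(4Dt)), with n_e·A the pore (flow) area.
Plume center vt = 0.222 × 2390 = 530.58 m, so the well at 518 m is 12.58 m upgradient of the peak.
√(4πDt) = 30.12 m, giving peak height M/(n_e·A·√(4πDt)) = 0.239/(0.25 × 72.6 × 30.12) = 0.0004372 kg/m³.
(x−vt)²/(4Dt) = (-12.58)²/(4 × 0.0302 × 2390) = 0.5481; exp(−0.5481) = 0.5780.
C = 0.0004372 × 0.5780 = 0.000253 kg/m³.

0.000253 kg/m³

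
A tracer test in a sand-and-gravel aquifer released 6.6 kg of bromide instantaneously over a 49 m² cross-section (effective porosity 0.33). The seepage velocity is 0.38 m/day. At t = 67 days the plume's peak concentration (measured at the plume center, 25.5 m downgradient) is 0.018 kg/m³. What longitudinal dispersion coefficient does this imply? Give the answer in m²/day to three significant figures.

At the plume center C_max = M/(n_e·A·√(4πDt)), so D = M²/(4πt·(n_e·A·C_max)²).
n_e·A·C_max = 0.33 × 49 × 0.018 = 0.2911 kg/m.
D = 6.6²/(4π × 67 × 0.2911²) = 0.611 m²/day.

0.611 m²/day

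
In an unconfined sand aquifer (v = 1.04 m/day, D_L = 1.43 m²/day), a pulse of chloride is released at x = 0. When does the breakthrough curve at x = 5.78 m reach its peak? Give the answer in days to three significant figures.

For the 1D instantaneous-source solution, setting ∂C/∂t = 0 at fixed x gives v²t² + 2Dt − x² = 0, so t = (√(D² + v²x²) − D)/v².
√(D² + v²x²) = √(1.43² + 1.04² × 5.78²) = 6.179; v² = 1.0816.
t = (6.179 − 1.43)/1.0816 = 4.39 days (vs. the pure-advection estimate x/v = 5.56 d).

4.39 days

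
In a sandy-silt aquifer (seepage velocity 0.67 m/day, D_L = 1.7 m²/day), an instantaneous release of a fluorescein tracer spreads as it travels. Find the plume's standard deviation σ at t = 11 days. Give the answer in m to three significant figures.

Dispersive spreading gives a Gaussian with σ² = 2Dt; advection only shifts the center.
σ = √(2 × 1.7 × 11) = 6.12 m.

6.12 m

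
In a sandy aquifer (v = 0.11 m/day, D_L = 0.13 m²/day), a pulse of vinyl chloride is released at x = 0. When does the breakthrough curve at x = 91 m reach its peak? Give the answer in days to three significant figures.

For the 1D instantaneous-source solution, setting ∂C/∂t = 0 at fixed x gives v²t² + 2Dt − x² = 0, so t = (√(D² + v²x²) − D)/v².
√(D² + v²x²) = √(0.13² + 0.11² × 91²) = 10.01; v² = 0.0121.
t = (10.01 − 0.13)/0.0121 = 817 days (vs. the pure-advection estimate x/v = 827 d).

817 days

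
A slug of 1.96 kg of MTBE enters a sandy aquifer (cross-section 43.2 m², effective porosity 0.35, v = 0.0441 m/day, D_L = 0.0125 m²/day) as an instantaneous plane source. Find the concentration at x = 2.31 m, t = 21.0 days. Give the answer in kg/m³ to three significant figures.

0.0115 kg/m³

For an instantaneous plane source, C(x,t) = M/(n_e·A·√(4πDt)) · exp(−(x−vt)²/(4Dt)), with n_e·A the pore (flow) area.
Plume center vt = 0.0441 × 21.0 = 0.9261 m, so the well at 2.31 m is 1.3839 m downgradient of the peak.
√(4πDt) = 1.816 m, giving peak height M/(n_e·A·√(4πDt)) = 1.96/(0.35 × 43.2 × 1.816) = 0.07138 kg/m³.
(x−vt)²/(4Dt) = (1.3839)²/(4 × 0.0125 × 21.0) = 1.824; exp(−1.824) = 0.1614.
C = 0.07138 × 0.1614 = 0.0115 kg/m³.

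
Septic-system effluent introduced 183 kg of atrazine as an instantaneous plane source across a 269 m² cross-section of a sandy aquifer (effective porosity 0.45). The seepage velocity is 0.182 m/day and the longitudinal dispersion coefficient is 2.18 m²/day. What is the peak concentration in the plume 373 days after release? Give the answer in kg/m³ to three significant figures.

0.0150 kg/m³

The peak of an instantaneous 1D plume sits at x = vt; there the Gaussian factor is 1 and C_max = M/(n_e·A·√(4πDt)), where n_e·A is the pore area the mass is dissolved in.
√(4πDt) = √(4π × 2.18 × 373) = 101.1 m, so C_max = 183/(0.45 × 269 × 101.1) = 0.0150 kg/m³.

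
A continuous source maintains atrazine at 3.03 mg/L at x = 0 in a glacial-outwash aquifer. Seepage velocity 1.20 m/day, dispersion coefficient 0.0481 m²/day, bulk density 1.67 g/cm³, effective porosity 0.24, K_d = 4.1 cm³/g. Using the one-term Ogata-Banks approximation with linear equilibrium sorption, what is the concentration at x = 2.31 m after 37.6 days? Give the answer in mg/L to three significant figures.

0.0386 mg/L

Retardation factor R = 1 + ρ_b·K_d/n = 1 + 1.67 × 4.1/0.24 = 29.53.
Sorption retards both mechanisms: v_R = v/R = 0.04064 m/day, D_R = D/R = 0.001629 m²/day.
v_R·t = 0.04064 × 37.6 = 1.528064 m; 2√(D_R t) = 0.4950 m; argument = (2.31 − 1.528064)/0.4950 = 1.580.
C = C₀ × ½·erfc(1.580) = 3.03 × 0.01273 = 0.0386 mg/L.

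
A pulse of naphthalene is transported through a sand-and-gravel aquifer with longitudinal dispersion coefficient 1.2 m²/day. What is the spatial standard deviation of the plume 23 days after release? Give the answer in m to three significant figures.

7.43 m

Dispersive spreading gives a Gaussian with σ² = 2Dt; advection only shifts the center.
σ = √(2 × 1.2 × 23) = 7.43 m.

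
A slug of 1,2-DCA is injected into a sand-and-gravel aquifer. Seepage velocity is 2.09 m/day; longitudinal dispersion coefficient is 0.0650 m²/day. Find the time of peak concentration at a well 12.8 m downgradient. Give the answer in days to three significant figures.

6.11 days

For the 1D instantaneous-source solution, setting ∂C/∂t = 0 at fixed x gives v²t² + 2Dt − x² = 0, so t = (√(D² + v²x²) − D)/v².
√(D² + v²x²) = √(0.0650² + 2.09² × 12.8²) = 26.75; v² = 4.3681.
t = (26.75 − 0.0650)/4.3681 = 6.11 days (vs. the pure-advection estimate x/v = 6.12 d).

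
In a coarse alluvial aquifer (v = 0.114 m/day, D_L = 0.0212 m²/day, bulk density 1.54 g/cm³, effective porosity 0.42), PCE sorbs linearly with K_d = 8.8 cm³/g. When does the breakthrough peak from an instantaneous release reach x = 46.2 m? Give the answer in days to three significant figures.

13400 days

Retardation factor R = 1 + ρ_b·K_d/n = 1 + 1.54 × 8.8/0.42 = 33.27.
Sorption retards both mechanisms: v_R = v/R = 0.003427 m/day, D_R = D/R = 0.0006372 m²/day.
Peak time from v_R²t² + 2D_R t − x² = 0: t = (√(D_R² + v_R²x²) − D_R)/v_R².
√(D_R² + v_R²x²) = √(0.0006372² + 0.003427² × 46.2²) = 0.1583; v_R² = 1.174e-05.
t = (0.1583 − 0.0006372)/1.174e-05 = 13400 days.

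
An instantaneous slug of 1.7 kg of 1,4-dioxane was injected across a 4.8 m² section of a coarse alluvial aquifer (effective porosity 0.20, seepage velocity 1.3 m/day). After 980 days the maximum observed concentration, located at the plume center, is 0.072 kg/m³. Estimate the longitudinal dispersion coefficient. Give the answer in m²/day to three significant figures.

0.0491 m²/day

At the plume center C_max = M/(n_e·A·√(4πDt)), so D = M²/(4πt·(n_e·A·C_max)²).
n_e·A·C_max = 0.20 × 4.8 × 0.072 = 0.06912 kg/m.
D = 1.7²/(4π × 980 × 0.06912²) = 0.0491 m²/day.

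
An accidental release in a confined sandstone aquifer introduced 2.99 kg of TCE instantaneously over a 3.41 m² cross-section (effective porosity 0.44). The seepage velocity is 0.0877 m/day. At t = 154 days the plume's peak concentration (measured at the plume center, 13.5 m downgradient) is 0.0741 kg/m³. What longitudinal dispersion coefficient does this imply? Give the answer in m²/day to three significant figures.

0.374 m²/day

At the plume center C_max = M/(n_e·A·√(4πDt)), so D = M²/(4πt·(n_e·A·C_max)²).
n_e·A·C_max = 0.44 × 3.41 × 0.0741 = 0.1112 kg/m.
D = 2.99²/(4π × 154 × 0.1112²) = 0.374 m²/day.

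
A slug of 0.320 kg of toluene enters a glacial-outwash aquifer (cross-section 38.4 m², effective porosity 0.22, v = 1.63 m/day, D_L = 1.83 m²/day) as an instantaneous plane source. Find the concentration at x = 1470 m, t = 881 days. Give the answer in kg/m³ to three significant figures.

0.000223 kg/m³

For an instantaneous plane source, C(x,t) = M/(n_e·A·√(4πDt)) · exp(−(x−vt)²/(4Dt)), with n_e·A the pore (flow) area.
Plume center vt = 1.63 × 881 = 1436.03 m, so the well at 1470 m is 33.97 m downgradient of the peak.
√(4πDt) = 142.3 m, giving peak height M/(n_e·A·√(4πDt)) = 0.320/(0.22 × 38.4 × 142.3) = 0.0002662 kg/m³.
(x−vt)²/(4Dt) = (33.97)²/(4 × 1.83 × 881) = 0.1789; exp(−0.1789) = 0.8362.
C = 0.0002662 × 0.8362 = 0.000223 kg/m³.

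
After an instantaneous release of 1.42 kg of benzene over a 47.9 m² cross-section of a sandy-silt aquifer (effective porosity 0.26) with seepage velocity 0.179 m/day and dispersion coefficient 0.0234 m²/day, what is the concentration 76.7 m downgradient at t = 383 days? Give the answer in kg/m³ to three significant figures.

For an instantaneous plane source, C(x,t) = M/(n_e·A·√(4πDt)) · exp(−(x−vt)²/(4Dt)), with n_e·A the pore (flow) area.
Plume center vt = 0.179 × 383 = 68.557 m, so the well at 76.7 m is 8.143 m downgradient of the peak.
√(4πDt) = 10.61 m, giving peak height M/(n_e·A·√(4πDt)) = 1.42/(0.26 × 47.9 × 10.61) = 0.01075 kg/m³.
(x−vt)²/(4Dt) = (8.143)²/(4 × 0.0234 × 383) = 1.850; exp(−1.850) = 0.1572.
C = 0.01075 × 0.1572 = 0.00169 kg/m³.

0.00169 kg/m³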